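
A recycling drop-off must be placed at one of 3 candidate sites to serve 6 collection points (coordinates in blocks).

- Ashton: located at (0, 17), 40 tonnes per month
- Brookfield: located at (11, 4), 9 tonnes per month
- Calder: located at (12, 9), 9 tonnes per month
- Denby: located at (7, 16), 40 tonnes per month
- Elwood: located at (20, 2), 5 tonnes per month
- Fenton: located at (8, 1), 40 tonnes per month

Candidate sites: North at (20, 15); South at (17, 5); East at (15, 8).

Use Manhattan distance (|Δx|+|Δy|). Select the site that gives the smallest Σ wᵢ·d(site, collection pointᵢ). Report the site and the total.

Total weighted distance at each candidate:
  North (20, 15): total = 2851
  South (17, 5): total = 2694
  East (15, 8): total = 2323
Minimum is at East with total 2323 blocks.

East, total 2323 blocks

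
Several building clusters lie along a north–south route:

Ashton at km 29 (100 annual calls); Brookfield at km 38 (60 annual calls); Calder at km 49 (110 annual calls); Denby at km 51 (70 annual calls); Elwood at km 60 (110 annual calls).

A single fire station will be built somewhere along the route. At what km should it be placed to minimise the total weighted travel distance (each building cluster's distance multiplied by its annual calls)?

x = 49

For a sum of weighted absolute distances on a line, the optimum is the weighted median (not the mean). Total weight W = 450; half-weight = 225.
Sort by position and accumulate weight:
  km 29 (Ashton, w=100) → cum 100
  km 38 (Brookfield, w=60) → cum 160
  km 49 (Calder, w=110) → cum 270  ≥ 225 → median here
  km 51 (Denby, w=70) → cum 340
  km 60 (Elwood, w=110) → cum 450
Optimal location: km 49.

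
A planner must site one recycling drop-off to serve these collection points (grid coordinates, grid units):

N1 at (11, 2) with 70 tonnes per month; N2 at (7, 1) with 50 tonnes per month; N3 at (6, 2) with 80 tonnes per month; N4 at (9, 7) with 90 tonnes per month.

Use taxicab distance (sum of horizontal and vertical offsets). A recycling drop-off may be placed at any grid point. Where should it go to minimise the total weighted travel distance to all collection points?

Manhattan distance separates: Σwᵢ(|x−xᵢ|+|y−yᵢ|) = Σwᵢ|x−xᵢ| + Σwᵢ|y−yᵢ|, so x and y are optimised independently as 1-D weighted medians.
Total weight W = 290; half = 145.
x-coordinate, sorted with cumulative weight:
  x=6 (N3, w=80) cum 80
  x=7 (N2, w=50) cum 130
  x=9 (N4, w=90) cum 220  ← median
  x=11 (N1, w=70) cum 290
⇒ x* = 9
y-coordinate, sorted with cumulative weight:
  y=1 (N2, w=50) cum 50
  y=2 (N1, w=70) cum 120
  y=2 (N3, w=80) cum 200  ← median
  y=7 (N4, w=90) cum 290
⇒ y* = 2

(9, 2)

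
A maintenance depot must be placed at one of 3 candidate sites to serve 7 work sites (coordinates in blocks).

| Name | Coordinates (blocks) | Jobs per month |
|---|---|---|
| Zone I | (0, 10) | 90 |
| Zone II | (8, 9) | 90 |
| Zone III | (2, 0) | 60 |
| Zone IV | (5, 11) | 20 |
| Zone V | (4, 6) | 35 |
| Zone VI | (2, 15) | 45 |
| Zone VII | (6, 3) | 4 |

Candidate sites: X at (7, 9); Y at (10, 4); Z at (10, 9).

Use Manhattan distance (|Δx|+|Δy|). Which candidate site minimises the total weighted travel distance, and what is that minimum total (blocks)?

X, total 2463 blocks

Total weighted distance at each candidate:
  X (7, 9): total = 2463
  Y (10, 4): total = 4185
  Z (10, 9): total = 3315
Minimum is at X with total 2463 blocks.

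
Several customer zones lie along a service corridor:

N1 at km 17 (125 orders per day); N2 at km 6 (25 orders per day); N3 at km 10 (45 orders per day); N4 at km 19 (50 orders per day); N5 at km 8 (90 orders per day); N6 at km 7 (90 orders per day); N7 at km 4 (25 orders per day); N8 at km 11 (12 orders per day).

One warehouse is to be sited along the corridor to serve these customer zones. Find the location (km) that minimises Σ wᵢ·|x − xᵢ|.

x = 10

For a sum of weighted absolute distances on a line, the optimum is the weighted median (not the mean). Total weight W = 462; half-weight = 231.
Sort by position and accumulate weight:
  km 4 (N7, w=25) → cum 25
  km 6 (N2, w=25) → cum 50
  km 7 (N6, w=90) → cum 140
  km 8 (N5, w=90) → cum 230
  km 10 (N3, w=45) → cum 275  ≥ 231 → median here
  km 11 (N8, w=12) → cum 287
  km 17 (N1, w=125) → cum 412
  km 19 (N4, w=50) → cum 462
Optimal location: km 10.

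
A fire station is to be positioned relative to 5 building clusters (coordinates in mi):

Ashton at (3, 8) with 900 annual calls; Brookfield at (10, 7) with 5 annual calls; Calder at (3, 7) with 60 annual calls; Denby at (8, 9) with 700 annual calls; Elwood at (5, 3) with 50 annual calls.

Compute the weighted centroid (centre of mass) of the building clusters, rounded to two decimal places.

(5.12, 8.22)

The minimiser of Σwᵢ‖p−pᵢ‖² is the weighted centroid p* = (Σwᵢpᵢ)/(Σwᵢ).
Σwᵢ = 1715.
Σwᵢxᵢ = 900·3 + 5·10 + 60·3 + 700·8 + 50·5 = 8780.
Σwᵢyᵢ = 900·8 + 5·7 + 60·7 + 700·9 + 50·3 = 14105.
x* = 8780/1715 = 5.12, y* = 14105/1715 = 8.22.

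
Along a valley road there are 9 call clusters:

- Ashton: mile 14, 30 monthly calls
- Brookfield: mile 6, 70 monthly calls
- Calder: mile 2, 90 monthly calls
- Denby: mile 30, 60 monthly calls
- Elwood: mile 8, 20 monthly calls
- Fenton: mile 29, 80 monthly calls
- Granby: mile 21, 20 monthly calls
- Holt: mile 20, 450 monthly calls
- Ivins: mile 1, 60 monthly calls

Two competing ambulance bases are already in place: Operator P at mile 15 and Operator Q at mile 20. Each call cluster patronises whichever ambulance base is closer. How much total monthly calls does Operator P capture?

The indifferent point is the midpoint (15+20)/2 = 17.5; call clusters left of it (closer to Operator P at 15) go to Operator P, those right go to Operator Q.
  Ivins at 1 (w=60) → Operator P
  Calder at 2 (w=90) → Operator P
  Brookfield at 6 (w=70) → Operator P
  Elwood at 8 (w=20) → Operator P
  Ashton at 14 (w=30) → Operator P
  Holt at 20 (w=450) → Operator Q
  Granby at 21 (w=20) → Operator Q
  Fenton at 29 (w=80) → Operator Q
  Denby at 30 (w=60) → Operator Q
Operator P captures 270; Operator Q captures 610.

270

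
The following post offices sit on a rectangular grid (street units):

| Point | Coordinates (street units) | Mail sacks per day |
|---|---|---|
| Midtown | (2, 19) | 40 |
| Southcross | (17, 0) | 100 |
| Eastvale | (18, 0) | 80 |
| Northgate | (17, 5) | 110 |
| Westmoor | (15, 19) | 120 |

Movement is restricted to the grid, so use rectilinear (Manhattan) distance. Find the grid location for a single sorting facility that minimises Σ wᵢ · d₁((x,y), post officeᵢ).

Manhattan distance separates: Σwᵢ(|x−xᵢ|+|y−yᵢ|) = Σwᵢ|x−xᵢ| + Σwᵢ|y−yᵢ|, so x and y are optimised independently as 1-D weighted medians.
Total weight W = 450; half = 225.
x-coordinate, sorted with cumulative weight:
  x=2 (Midtown, w=40) cum 40
  x=15 (Westmoor, w=120) cum 160
  x=17 (Southcross, w=100) cum 260  ← median
  x=17 (Northgate, w=110) cum 370
  x=18 (Eastvale, w=80) cum 450
⇒ x* = 17
y-coordinate, sorted with cumulative weight:
  y=0 (Southcross, w=100) cum 100
  y=0 (Eastvale, w=80) cum 180
  y=5 (Northgate, w=110) cum 290  ← median
  y=19 (Midtown, w=40) cum 330
  y=19 (Westmoor, w=120) cum 450
⇒ y* = 5

(17, 5)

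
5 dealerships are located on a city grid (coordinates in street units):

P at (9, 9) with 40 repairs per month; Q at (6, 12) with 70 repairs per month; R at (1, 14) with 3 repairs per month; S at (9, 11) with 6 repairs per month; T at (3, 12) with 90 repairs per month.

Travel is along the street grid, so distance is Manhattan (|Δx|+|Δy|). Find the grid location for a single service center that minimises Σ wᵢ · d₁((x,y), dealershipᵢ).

(6, 12)

Manhattan distance separates: Σwᵢ(|x−xᵢ|+|y−yᵢ|) = Σwᵢ|x−xᵢ| + Σwᵢ|y−yᵢ|, so x and y are optimised independently as 1-D weighted medians.
Total weight W = 209; half = 104.5.
x-coordinate, sorted with cumulative weight:
  x=1 (R, w=3) cum 3
  x=3 (T, w=90) cum 93
  x=6 (Q, w=70) cum 163  ← median
  x=9 (P, w=40) cum 203
  x=9 (S, w=6) cum 209
⇒ x* = 6
y-coordinate, sorted with cumulative weight:
  y=9 (P, w=40) cum 40
  y=11 (S, w=6) cum 46
  y=12 (Q, w=70) cum 116  ← median
  y=12 (T, w=90) cum 206
  y=14 (R, w=3) cum 209
⇒ y* = 12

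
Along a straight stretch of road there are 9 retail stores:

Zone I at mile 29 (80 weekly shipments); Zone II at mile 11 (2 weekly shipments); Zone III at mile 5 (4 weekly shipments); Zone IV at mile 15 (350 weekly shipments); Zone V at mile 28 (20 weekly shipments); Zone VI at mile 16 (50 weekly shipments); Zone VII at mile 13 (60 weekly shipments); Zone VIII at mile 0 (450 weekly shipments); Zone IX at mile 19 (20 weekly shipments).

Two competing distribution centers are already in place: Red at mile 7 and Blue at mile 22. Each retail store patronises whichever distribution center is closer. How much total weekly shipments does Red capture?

516

The indifferent point is the midpoint (7+22)/2 = 14.5; retail stores left of it (closer to Red at 7) go to Red, those right go to Blue.
  Zone VIII at 0 (w=450) → Red
  Zone III at 5 (w=4) → Red
  Zone II at 11 (w=2) → Red
  Zone VII at 13 (w=60) → Red
  Zone IV at 15 (w=350) → Blue
  Zone VI at 16 (w=50) → Blue
  Zone IX at 19 (w=20) → Blue
  Zone V at 28 (w=20) → Blue
  Zone I at 29 (w=80) → Blue
Red captures 516; Blue captures 520.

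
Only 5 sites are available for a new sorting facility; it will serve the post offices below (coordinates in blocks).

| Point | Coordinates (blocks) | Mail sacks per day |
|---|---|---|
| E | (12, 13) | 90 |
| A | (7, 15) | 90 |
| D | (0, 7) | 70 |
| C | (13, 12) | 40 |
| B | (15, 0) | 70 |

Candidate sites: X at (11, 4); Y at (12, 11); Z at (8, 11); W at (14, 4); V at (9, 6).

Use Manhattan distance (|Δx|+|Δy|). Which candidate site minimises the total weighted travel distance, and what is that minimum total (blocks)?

Y, total 3170 blocks

Total weighted distance at each candidate:
  X (11, 4): total = 4190
  Y (12, 11): total = 3170
  Z (8, 11): total = 3330
  W (14, 4): total = 4510
  V (9, 6): total = 3830
Minimum is at Y with total 3170 blocks.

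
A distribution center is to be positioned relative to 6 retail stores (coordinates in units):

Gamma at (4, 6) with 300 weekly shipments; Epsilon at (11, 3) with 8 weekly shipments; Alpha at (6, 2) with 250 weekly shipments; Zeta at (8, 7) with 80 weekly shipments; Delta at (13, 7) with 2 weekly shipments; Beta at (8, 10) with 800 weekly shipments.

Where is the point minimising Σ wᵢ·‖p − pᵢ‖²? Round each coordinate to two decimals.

(6.84, 7.57)

The minimiser of Σwᵢ‖p−pᵢ‖² is the weighted centroid p* = (Σwᵢpᵢ)/(Σwᵢ).
Σwᵢ = 1440.
Σwᵢxᵢ = 300·4 + 8·11 + 250·6 + 80·8 + 2·13 + 800·8 = 9854.
Σwᵢyᵢ = 300·6 + 8·3 + 250·2 + 80·7 + 2·7 + 800·10 = 10898.
x* = 9854/1440 = 6.84, y* = 10898/1440 = 7.57.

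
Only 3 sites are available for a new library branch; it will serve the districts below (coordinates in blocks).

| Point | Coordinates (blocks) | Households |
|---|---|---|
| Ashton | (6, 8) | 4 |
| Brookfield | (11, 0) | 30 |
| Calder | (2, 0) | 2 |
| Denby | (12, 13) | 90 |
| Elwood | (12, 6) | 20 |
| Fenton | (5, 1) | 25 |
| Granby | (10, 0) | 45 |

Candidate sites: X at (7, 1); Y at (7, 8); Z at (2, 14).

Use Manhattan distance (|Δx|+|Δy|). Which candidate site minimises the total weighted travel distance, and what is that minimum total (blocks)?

Y, total 2150 blocks

Total weighted distance at each candidate:
  X (7, 1): total = 2154
  Y (7, 8): total = 2150
  Z (2, 14): total = 3498
Minimum is at Y with total 2150 blocks.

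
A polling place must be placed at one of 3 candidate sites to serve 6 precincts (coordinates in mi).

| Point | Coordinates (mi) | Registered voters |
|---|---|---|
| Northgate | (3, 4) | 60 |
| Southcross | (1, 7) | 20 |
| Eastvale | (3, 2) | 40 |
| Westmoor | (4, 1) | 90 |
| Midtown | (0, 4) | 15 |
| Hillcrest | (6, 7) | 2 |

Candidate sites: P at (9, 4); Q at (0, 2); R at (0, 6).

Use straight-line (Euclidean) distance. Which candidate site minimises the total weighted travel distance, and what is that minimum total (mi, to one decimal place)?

Total weighted distance at each candidate:
  P (9, 4): total = 1452.1
  Q (0, 2): total = 855.0
  R (0, 6): total = 1063.1
Minimum is at Q with total 855.0 mi.

Q, total 855.0 mi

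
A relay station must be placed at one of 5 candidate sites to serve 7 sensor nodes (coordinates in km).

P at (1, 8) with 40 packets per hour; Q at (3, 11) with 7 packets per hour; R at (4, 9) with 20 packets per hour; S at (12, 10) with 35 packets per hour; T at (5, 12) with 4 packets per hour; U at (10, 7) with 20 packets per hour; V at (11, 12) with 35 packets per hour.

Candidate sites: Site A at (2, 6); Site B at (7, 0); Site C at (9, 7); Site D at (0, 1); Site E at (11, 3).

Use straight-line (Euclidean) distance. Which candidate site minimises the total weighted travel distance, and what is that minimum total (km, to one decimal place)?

Site C, total 863.3 km

Total weighted distance at each candidate:
  Site A (2, 6): total = 1140.9
  Site B (7, 0): total = 1706.7
  Site C (9, 7): total = 863.3
  Site D (0, 1): total = 1885.9
  Site E (11, 3): total = 1399.0
Minimum is at Site C with total 863.3 km.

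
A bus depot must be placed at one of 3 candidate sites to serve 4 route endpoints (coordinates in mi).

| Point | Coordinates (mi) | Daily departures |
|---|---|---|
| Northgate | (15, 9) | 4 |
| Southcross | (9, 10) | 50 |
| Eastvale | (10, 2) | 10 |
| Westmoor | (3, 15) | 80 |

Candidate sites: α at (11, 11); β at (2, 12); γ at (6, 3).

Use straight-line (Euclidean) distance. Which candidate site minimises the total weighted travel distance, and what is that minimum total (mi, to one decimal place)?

Total weighted distance at each candidate:
  α (11, 11): total = 935.8
  β (2, 12): total = 798.4
  γ (6, 3): total = 1454.8
Minimum is at β with total 798.4 mi.

β, total 798.4 mi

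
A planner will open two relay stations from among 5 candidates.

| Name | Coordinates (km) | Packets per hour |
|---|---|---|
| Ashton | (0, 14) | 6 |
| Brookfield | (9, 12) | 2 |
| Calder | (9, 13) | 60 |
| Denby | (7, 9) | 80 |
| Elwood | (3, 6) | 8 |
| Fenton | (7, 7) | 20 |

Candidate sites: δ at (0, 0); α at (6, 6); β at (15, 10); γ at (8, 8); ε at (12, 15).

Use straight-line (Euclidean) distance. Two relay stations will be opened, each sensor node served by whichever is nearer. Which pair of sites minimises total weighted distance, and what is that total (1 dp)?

Evaluate every pair (each demand assigned to the nearer of the two):
  {γ, ε}: total = 469.1
  {α, γ}: total = 539.6
  {δ, γ}: total = 558.7
  {β, γ}: total = 558.7
  {α, ε}: total = 590.1
  {α, β}: total = 780.4
  {δ, α}: total = 835.6
  {δ, ε}: total = 1164.2
  {β, ε}: total = 1194.0
  {δ, β}: total = 1368.7
Best pair: {γ, ε} with total 469.1.

{γ, ε}, total 469.1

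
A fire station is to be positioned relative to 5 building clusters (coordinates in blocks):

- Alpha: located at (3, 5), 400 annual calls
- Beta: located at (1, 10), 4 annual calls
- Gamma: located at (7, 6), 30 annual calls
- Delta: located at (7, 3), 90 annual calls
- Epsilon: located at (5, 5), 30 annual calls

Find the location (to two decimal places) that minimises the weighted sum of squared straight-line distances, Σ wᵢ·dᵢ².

(3.96, 4.77)

The minimiser of Σwᵢ‖p−pᵢ‖² is the weighted centroid p* = (Σwᵢpᵢ)/(Σwᵢ).
Σwᵢ = 554.
Σwᵢxᵢ = 400·3 + 4·1 + 30·7 + 90·7 + 30·5 = 2194.
Σwᵢyᵢ = 400·5 + 4·10 + 30·6 + 90·3 + 30·5 = 2640.
x* = 2194/554 = 3.96, y* = 2640/554 = 4.77.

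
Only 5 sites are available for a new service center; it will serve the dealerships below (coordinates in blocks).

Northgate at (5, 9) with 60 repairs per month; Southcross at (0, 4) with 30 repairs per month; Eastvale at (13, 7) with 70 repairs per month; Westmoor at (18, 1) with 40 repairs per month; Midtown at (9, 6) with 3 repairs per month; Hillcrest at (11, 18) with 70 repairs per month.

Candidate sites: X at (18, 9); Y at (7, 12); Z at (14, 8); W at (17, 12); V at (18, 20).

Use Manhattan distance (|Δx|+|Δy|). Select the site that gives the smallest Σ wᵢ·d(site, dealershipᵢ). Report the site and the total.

Total weighted distance at each candidate:
  X (18, 9): total = 3436
  Y (7, 12): total = 3124
  Z (14, 8): total = 2651
  W (17, 12): total = 3642
  V (18, 20): total = 5179
Minimum is at Z with total 2651 blocks.

Z, total 2651 blocks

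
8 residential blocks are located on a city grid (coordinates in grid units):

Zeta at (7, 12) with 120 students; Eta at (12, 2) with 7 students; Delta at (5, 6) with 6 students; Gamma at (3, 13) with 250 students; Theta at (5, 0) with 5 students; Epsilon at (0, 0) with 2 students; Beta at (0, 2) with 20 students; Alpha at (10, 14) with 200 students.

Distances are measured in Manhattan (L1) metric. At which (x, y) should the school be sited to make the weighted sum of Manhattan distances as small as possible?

(7, 13)

Manhattan distance separates: Σwᵢ(|x−xᵢ|+|y−yᵢ|) = Σwᵢ|x−xᵢ| + Σwᵢ|y−yᵢ|, so x and y are optimised independently as 1-D weighted medians.
Total weight W = 610; half = 305.
x-coordinate, sorted with cumulative weight:
  x=0 (Epsilon, w=2) cum 2
  x=0 (Beta, w=20) cum 22
  x=3 (Gamma, w=250) cum 272
  x=5 (Delta, w=6) cum 278
  x=5 (Theta, w=5) cum 283
  x=7 (Zeta, w=120) cum 403  ← median
  x=10 (Alpha, w=200) cum 603
  x=12 (Eta, w=7) cum 610
⇒ x* = 7
y-coordinate, sorted with cumulative weight:
  y=0 (Theta, w=5) cum 5
  y=0 (Epsilon, w=2) cum 7
  y=2 (Eta, w=7) cum 14
  y=2 (Beta, w=20) cum 34
  y=6 (Delta, w=6) cum 40
  y=12 (Zeta, w=120) cum 160
  y=13 (Gamma, w=250) cum 410  ← median
  y=14 (Alpha, w=200) cum 610
⇒ y* = 13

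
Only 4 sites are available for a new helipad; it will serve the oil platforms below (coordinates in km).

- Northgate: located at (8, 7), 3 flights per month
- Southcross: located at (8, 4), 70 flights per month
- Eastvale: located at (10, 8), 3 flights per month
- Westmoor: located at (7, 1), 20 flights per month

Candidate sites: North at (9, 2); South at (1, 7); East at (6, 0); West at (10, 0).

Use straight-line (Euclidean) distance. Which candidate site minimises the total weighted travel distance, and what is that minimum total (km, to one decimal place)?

North, total 234.8 km

Total weighted distance at each candidate:
  North (9, 2): total = 234.8
  South (1, 7): total = 751.0
  East (6, 0): total = 390.0
  West (10, 0): total = 422.1
Minimum is at North with total 234.8 km.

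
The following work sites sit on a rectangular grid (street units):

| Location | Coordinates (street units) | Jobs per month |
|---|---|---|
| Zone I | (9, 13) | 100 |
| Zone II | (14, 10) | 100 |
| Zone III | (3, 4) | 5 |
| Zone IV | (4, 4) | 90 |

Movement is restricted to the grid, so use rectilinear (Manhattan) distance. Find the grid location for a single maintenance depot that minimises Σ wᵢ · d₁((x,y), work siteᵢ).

(9, 10)

Manhattan distance separates: Σwᵢ(|x−xᵢ|+|y−yᵢ|) = Σwᵢ|x−xᵢ| + Σwᵢ|y−yᵢ|, so x and y are optimised independently as 1-D weighted medians.
Total weight W = 295; half = 147.5.
x-coordinate, sorted with cumulative weight:
  x=3 (Zone III, w=5) cum 5
  x=4 (Zone IV, w=90) cum 95
  x=9 (Zone I, w=100) cum 195  ← median
  x=14 (Zone II, w=100) cum 295
⇒ x* = 9
y-coordinate, sorted with cumulative weight:
  y=4 (Zone III, w=5) cum 5
  y=4 (Zone IV, w=90) cum 95
  y=10 (Zone II, w=100) cum 195  ← median
  y=13 (Zone I, w=100) cum 295
⇒ y* = 10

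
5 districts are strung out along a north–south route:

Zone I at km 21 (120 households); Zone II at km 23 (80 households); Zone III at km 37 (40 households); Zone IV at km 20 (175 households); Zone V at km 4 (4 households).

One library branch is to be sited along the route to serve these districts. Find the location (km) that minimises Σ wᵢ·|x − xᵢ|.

For a sum of weighted absolute distances on a line, the optimum is the weighted median (not the mean). Total weight W = 419; half-weight = 209.5.
Sort by position and accumulate weight:
  km 4 (Zone V, w=4) → cum 4
  km 20 (Zone IV, w=175) → cum 179
  km 21 (Zone I, w=120) → cum 299  ≥ 209.5 → median here
  km 23 (Zone II, w=80) → cum 379
  km 37 (Zone III, w=40) → cum 419
Optimal location: km 21.

x = 21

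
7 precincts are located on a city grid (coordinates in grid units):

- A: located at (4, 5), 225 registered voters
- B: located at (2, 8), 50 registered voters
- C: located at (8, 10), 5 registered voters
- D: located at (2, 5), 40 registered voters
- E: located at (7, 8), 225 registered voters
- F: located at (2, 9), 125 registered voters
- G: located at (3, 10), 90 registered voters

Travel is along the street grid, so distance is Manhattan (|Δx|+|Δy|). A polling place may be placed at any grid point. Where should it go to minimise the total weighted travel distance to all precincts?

(4, 8)

Manhattan distance separates: Σwᵢ(|x−xᵢ|+|y−yᵢ|) = Σwᵢ|x−xᵢ| + Σwᵢ|y−yᵢ|, so x and y are optimised independently as 1-D weighted medians.
Total weight W = 760; half = 380.
x-coordinate, sorted with cumulative weight:
  x=2 (B, w=50) cum 50
  x=2 (D, w=40) cum 90
  x=2 (F, w=125) cum 215
  x=3 (G, w=90) cum 305
  x=4 (A, w=225) cum 530  ← median
  x=7 (E, w=225) cum 755
  x=8 (C, w=5) cum 760
⇒ x* = 4
y-coordinate, sorted with cumulative weight:
  y=5 (A, w=225) cum 225
  y=5 (D, w=40) cum 265
  y=8 (B, w=50) cum 315
  y=8 (E, w=225) cum 540  ← median
  y=9 (F, w=125) cum 665
  y=10 (C, w=5) cum 670
  y=10 (G, w=90) cum 760
⇒ y* = 8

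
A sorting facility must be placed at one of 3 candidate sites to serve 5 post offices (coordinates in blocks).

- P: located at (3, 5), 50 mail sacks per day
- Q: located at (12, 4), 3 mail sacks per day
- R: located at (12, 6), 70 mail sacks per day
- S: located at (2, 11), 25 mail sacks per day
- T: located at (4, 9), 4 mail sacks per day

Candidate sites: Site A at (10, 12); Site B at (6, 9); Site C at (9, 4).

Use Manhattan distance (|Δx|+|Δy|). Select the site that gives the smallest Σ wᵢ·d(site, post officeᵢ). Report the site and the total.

Total weighted distance at each candidate:
  Site A (10, 12): total = 1551
  Site B (6, 9): total = 1171
  Site C (9, 4): total = 1099
Minimum is at Site C with total 1099 blocks.

Site C, total 1099 blocks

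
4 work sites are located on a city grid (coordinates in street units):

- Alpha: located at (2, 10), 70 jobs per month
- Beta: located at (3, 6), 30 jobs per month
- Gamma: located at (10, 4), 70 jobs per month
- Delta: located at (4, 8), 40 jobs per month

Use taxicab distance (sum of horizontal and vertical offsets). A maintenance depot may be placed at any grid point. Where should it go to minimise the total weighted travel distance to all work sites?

Manhattan distance separates: Σwᵢ(|x−xᵢ|+|y−yᵢ|) = Σwᵢ|x−xᵢ| + Σwᵢ|y−yᵢ|, so x and y are optimised independently as 1-D weighted medians.
Total weight W = 210; half = 105.
x-coordinate, sorted with cumulative weight:
  x=2 (Alpha, w=70) cum 70
  x=3 (Beta, w=30) cum 100
  x=4 (Delta, w=40) cum 140  ← median
  x=10 (Gamma, w=70) cum 210
⇒ x* = 4
y-coordinate, sorted with cumulative weight:
  y=4 (Gamma, w=70) cum 70
  y=6 (Beta, w=30) cum 100
  y=8 (Delta, w=40) cum 140  ← median
  y=10 (Alpha, w=70) cum 210
⇒ y* = 8

(4, 8)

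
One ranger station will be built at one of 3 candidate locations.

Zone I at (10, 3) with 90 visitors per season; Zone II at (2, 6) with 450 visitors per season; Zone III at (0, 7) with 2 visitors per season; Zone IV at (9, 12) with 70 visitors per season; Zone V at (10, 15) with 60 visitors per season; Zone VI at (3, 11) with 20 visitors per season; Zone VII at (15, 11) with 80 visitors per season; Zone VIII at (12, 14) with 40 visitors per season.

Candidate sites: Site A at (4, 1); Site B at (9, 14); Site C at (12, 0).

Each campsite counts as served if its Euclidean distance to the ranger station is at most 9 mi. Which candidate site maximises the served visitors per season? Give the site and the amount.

Site A, covering 542

Coverage radius r = 9 mi; a point is covered iff (Δx)²+(Δy)² ≤ 9² = 81.
  Site A (4, 1): covers {Zone I, Zone II, Zone III} → 542
  Site B (9, 14): covers {Zone IV, Zone V, Zone VI, Zone VII, Zone VIII} → 270
  Site C (12, 0): covers {Zone I} → 90
Maximum coverage at Site A: 542 visitors per season.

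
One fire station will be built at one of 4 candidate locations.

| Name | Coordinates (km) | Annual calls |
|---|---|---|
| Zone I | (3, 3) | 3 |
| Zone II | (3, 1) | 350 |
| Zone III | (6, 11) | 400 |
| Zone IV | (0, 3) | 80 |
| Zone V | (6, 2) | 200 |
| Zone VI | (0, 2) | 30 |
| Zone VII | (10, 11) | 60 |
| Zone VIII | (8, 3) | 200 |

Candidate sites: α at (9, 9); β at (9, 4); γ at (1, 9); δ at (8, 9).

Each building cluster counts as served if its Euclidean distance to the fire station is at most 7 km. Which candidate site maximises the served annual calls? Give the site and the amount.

Coverage radius r = 7 km; a point is covered iff (Δx)²+(Δy)² ≤ 7² = 49.
  α (9, 9): covers {Zone III, Zone VII, Zone VIII} → 660
  β (9, 4): covers {Zone I, Zone II, Zone V, Zone VIII} → 753
  γ (1, 9): covers {Zone I, Zone III, Zone IV} → 483
  δ (8, 9): covers {Zone III, Zone VII, Zone VIII} → 660
Maximum coverage at β: 753 annual calls.

β, covering 753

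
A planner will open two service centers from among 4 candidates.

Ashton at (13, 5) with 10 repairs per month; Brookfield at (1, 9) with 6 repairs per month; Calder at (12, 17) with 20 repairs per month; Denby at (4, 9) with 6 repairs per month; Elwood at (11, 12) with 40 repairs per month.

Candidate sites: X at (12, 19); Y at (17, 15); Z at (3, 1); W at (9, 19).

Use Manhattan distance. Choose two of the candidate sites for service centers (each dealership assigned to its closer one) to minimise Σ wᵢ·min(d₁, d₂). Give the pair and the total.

Evaluate every pair (each demand assigned to the nearer of the two):
  {X, Z}: total = 614
  {X, W}: total = 708
  {Z, W}: total = 714
  {X, Y}: total = 734
  {Y, Z}: total = 754
  {Y, W}: total = 798
Best pair: {X, Z} with total 614.

{X, Z}, total 614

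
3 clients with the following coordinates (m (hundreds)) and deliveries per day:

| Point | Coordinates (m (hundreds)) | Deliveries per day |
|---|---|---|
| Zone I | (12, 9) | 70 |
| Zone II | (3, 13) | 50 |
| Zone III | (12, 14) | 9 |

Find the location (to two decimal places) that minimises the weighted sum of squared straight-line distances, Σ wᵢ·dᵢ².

(8.51, 10.90)

The minimiser of Σwᵢ‖p−pᵢ‖² is the weighted centroid p* = (Σwᵢpᵢ)/(Σwᵢ).
Σwᵢ = 129.
Σwᵢxᵢ = 70·12 + 50·3 + 9·12 = 1098.
Σwᵢyᵢ = 70·9 + 50·13 + 9·14 = 1406.
x* = 1098/129 = 8.51, y* = 1406/129 = 10.90.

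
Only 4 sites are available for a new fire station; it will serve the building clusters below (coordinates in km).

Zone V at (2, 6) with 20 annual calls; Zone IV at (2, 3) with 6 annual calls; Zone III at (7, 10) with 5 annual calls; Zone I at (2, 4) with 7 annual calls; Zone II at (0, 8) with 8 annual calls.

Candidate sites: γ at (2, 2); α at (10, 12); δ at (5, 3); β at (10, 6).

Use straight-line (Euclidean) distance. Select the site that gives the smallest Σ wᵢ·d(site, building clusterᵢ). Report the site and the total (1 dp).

Total weighted distance at each candidate:
  γ (2, 2): total = 197.8
  α (10, 12): total = 455.6
  δ (5, 3): total = 218.0
  β (10, 6): total = 375.6
Minimum is at γ with total 197.8 km.

γ, total 197.8 km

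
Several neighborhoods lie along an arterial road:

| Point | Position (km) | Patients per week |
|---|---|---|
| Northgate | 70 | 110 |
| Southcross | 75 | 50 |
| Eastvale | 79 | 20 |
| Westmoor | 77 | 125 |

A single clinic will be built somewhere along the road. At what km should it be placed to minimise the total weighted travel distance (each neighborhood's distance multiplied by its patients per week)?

x = 75

For a sum of weighted absolute distances on a line, the optimum is the weighted median (not the mean). Total weight W = 305; half-weight = 152.5.
Sort by position and accumulate weight:
  km 70 (Northgate, w=110) → cum 110
  km 75 (Southcross, w=50) → cum 160  ≥ 152.5 → median here
  km 77 (Westmoor, w=125) → cum 285
  km 79 (Eastvale, w=20) → cum 305
Optimal location: km 75.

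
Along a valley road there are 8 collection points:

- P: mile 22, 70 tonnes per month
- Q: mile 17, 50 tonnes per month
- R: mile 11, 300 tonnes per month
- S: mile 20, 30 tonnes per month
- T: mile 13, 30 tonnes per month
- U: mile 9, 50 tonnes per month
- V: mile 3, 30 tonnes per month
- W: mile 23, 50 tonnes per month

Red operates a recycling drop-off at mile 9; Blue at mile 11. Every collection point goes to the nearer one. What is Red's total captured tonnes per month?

The indifferent point is the midpoint (9+11)/2 = 10; collection points left of it (closer to Red at 9) go to Red, those right go to Blue.
  V at 3 (w=30) → Red
  U at 9 (w=50) → Red
  R at 11 (w=300) → Blue
  T at 13 (w=30) → Blue
  Q at 17 (w=50) → Blue
  S at 20 (w=30) → Blue
  P at 22 (w=70) → Blue
  W at 23 (w=50) → Blue
Red captures 80; Blue captures 530.

80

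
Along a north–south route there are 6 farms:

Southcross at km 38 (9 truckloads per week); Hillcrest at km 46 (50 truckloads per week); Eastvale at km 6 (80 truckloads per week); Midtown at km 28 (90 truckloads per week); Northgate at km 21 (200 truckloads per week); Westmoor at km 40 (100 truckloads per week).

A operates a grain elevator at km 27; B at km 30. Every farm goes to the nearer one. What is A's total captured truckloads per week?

370

The indifferent point is the midpoint (27+30)/2 = 28.5; farms left of it (closer to A at 27) go to A, those right go to B.
  Eastvale at 6 (w=80) → A
  Northgate at 21 (w=200) → A
  Midtown at 28 (w=90) → A
  Southcross at 38 (w=9) → B
  Westmoor at 40 (w=100) → B
  Hillcrest at 46 (w=50) → B
A captures 370; B captures 159.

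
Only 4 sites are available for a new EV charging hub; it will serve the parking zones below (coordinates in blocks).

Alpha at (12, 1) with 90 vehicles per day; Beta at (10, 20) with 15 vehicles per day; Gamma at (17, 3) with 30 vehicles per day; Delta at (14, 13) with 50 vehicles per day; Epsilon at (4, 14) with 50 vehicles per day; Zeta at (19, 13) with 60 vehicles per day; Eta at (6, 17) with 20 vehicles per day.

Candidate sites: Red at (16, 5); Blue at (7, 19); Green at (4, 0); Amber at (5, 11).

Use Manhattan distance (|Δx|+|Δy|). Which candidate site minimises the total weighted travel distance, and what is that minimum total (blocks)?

Total weighted distance at each candidate:
  Red (16, 5): total = 3775
  Blue (7, 19): total = 5100
  Green (4, 0): total = 5590
  Amber (5, 11): total = 4190
Minimum is at Red with total 3775 blocks.

Red, total 3775 blocks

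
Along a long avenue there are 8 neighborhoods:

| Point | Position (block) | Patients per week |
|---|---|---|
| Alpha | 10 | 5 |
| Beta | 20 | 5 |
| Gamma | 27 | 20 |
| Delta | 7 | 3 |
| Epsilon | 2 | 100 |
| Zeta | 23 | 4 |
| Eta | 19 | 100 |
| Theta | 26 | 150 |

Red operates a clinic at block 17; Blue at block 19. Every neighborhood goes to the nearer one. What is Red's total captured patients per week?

The indifferent point is the midpoint (17+19)/2 = 18; neighborhoods left of it (closer to Red at 17) go to Red, those right go to Blue.
  Epsilon at 2 (w=100) → Red
  Delta at 7 (w=3) → Red
  Alpha at 10 (w=5) → Red
  Eta at 19 (w=100) → Blue
  Beta at 20 (w=5) → Blue
  Zeta at 23 (w=4) → Blue
  Theta at 26 (w=150) → Blue
  Gamma at 27 (w=20) → Blue
Red captures 108; Blue captures 279.

108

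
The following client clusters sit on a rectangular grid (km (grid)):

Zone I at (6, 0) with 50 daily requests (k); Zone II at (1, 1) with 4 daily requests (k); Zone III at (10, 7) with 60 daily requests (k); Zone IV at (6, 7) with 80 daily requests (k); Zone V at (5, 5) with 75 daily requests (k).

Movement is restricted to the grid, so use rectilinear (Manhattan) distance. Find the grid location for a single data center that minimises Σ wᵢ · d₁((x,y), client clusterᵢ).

(6, 7)

Manhattan distance separates: Σwᵢ(|x−xᵢ|+|y−yᵢ|) = Σwᵢ|x−xᵢ| + Σwᵢ|y−yᵢ|, so x and y are optimised independently as 1-D weighted medians.
Total weight W = 269; half = 134.5.
x-coordinate, sorted with cumulative weight:
  x=1 (Zone II, w=4) cum 4
  x=5 (Zone V, w=75) cum 79
  x=6 (Zone I, w=50) cum 129
  x=6 (Zone IV, w=80) cum 209  ← median
  x=10 (Zone III, w=60) cum 269
⇒ x* = 6
y-coordinate, sorted with cumulative weight:
  y=0 (Zone I, w=50) cum 50
  y=1 (Zone II, w=4) cum 54
  y=5 (Zone V, w=75) cum 129
  y=7 (Zone III, w=60) cum 189  ← median
  y=7 (Zone IV, w=80) cum 269
⇒ y* = 7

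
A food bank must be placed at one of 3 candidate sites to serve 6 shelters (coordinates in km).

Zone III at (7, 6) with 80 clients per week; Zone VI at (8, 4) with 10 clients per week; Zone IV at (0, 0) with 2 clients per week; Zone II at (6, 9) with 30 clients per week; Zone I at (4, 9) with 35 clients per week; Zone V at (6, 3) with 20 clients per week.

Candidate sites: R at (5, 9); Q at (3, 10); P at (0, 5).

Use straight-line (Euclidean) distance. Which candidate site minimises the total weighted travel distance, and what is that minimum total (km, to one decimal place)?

R, total 554.0 km

Total weighted distance at each candidate:
  R (5, 9): total = 554.0
  Q (3, 10): total = 848.2
  P (0, 5): total = 1197.1
Minimum is at R with total 554.0 km.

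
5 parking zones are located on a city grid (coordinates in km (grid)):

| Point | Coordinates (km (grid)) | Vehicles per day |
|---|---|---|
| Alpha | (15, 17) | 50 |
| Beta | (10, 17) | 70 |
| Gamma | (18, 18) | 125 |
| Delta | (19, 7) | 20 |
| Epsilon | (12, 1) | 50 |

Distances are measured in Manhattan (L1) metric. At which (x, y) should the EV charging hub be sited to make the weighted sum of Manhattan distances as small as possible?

Manhattan distance separates: Σwᵢ(|x−xᵢ|+|y−yᵢ|) = Σwᵢ|x−xᵢ| + Σwᵢ|y−yᵢ|, so x and y are optimised independently as 1-D weighted medians.
Total weight W = 315; half = 157.5.
x-coordinate, sorted with cumulative weight:
  x=10 (Beta, w=70) cum 70
  x=12 (Epsilon, w=50) cum 120
  x=15 (Alpha, w=50) cum 170  ← median
  x=18 (Gamma, w=125) cum 295
  x=19 (Delta, w=20) cum 315
⇒ x* = 15
y-coordinate, sorted with cumulative weight:
  y=1 (Epsilon, w=50) cum 50
  y=7 (Delta, w=20) cum 70
  y=17 (Alpha, w=50) cum 120
  y=17 (Beta, w=70) cum 190  ← median
  y=18 (Gamma, w=125) cum 315
⇒ y* = 17

(15, 17)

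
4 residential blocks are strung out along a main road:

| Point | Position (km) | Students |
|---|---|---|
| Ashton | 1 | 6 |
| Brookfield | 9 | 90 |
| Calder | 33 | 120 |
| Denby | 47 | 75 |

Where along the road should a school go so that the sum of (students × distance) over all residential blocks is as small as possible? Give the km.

x = 33

For a sum of weighted absolute distances on a line, the optimum is the weighted median (not the mean). Total weight W = 291; half-weight = 145.5.
Sort by position and accumulate weight:
  km 1 (Ashton, w=6) → cum 6
  km 9 (Brookfield, w=90) → cum 96
  km 33 (Calder, w=120) → cum 216  ≥ 145.5 → median here
  km 47 (Denby, w=75) → cum 291
Optimal location: km 33.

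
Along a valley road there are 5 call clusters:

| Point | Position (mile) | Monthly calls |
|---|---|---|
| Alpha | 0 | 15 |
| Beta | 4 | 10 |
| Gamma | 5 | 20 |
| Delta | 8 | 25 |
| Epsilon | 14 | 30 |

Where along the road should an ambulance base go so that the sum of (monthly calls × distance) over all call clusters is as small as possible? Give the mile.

For a sum of weighted absolute distances on a line, the optimum is the weighted median (not the mean). Total weight W = 100; half-weight = 50.
Sort by position and accumulate weight:
  mile 0 (Alpha, w=15) → cum 15
  mile 4 (Beta, w=10) → cum 25
  mile 5 (Gamma, w=20) → cum 45
  mile 8 (Delta, w=25) → cum 70  ≥ 50 → median here
  mile 14 (Epsilon, w=30) → cum 100
Optimal location: mile 8.

x = 8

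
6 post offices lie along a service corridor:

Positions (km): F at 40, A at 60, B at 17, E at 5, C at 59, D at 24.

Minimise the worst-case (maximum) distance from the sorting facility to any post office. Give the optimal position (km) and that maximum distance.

location 32.5, max distance 27.5

The 1-center on a line is the midpoint of the two extreme points: leftmost at 5, rightmost at 60.
Optimal location = (5 + 60)/2 = 32.5; maximum distance = (60 − 5)/2 = 27.5.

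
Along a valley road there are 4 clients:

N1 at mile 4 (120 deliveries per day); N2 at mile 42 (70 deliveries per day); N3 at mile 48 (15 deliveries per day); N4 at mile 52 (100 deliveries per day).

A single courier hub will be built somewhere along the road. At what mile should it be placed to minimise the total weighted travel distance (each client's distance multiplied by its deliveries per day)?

x = 42

For a sum of weighted absolute distances on a line, the optimum is the weighted median (not the mean). Total weight W = 305; half-weight = 152.5.
Sort by position and accumulate weight:
  mile 4 (N1, w=120) → cum 120
  mile 42 (N2, w=70) → cum 190  ≥ 152.5 → median here
  mile 48 (N3, w=15) → cum 205
  mile 52 (N4, w=100) → cum 305
Optimal location: mile 42.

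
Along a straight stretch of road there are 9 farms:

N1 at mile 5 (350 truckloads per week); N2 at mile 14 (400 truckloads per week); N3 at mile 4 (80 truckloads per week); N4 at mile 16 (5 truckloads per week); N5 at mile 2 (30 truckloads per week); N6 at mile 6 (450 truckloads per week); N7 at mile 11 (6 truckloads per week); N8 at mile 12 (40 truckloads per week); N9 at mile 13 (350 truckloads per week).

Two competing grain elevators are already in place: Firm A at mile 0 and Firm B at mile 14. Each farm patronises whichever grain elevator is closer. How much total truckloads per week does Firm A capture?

910

The indifferent point is the midpoint (0+14)/2 = 7; farms left of it (closer to Firm A at 0) go to Firm A, those right go to Firm B.
  N5 at 2 (w=30) → Firm A
  N3 at 4 (w=80) → Firm A
  N1 at 5 (w=350) → Firm A
  N6 at 6 (w=450) → Firm A
  N7 at 11 (w=6) → Firm B
  N8 at 12 (w=40) → Firm B
  N9 at 13 (w=350) → Firm B
  N2 at 14 (w=400) → Firm B
  N4 at 16 (w=5) → Firm B
Firm A captures 910; Firm B captures 801.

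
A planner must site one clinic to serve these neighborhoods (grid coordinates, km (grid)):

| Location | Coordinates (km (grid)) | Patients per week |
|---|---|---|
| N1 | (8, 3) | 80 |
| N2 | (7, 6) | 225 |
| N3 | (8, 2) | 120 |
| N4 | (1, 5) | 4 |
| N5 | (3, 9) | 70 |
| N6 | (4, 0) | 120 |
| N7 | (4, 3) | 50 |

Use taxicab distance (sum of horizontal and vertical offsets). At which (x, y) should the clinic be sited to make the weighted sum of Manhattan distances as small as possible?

(7, 3)

Manhattan distance separates: Σwᵢ(|x−xᵢ|+|y−yᵢ|) = Σwᵢ|x−xᵢ| + Σwᵢ|y−yᵢ|, so x and y are optimised independently as 1-D weighted medians.
Total weight W = 669; half = 334.5.
x-coordinate, sorted with cumulative weight:
  x=1 (N4, w=4) cum 4
  x=3 (N5, w=70) cum 74
  x=4 (N6, w=120) cum 194
  x=4 (N7, w=50) cum 244
  x=7 (N2, w=225) cum 469  ← median
  x=8 (N1, w=80) cum 549
  x=8 (N3, w=120) cum 669
⇒ x* = 7
y-coordinate, sorted with cumulative weight:
  y=0 (N6, w=120) cum 120
  y=2 (N3, w=120) cum 240
  y=3 (N1, w=80) cum 320
  y=3 (N7, w=50) cum 370  ← median
  y=5 (N4, w=4) cum 374
  y=6 (N2, w=225) cum 599
  y=9 (N5, w=70) cum 669
⇒ y* = 3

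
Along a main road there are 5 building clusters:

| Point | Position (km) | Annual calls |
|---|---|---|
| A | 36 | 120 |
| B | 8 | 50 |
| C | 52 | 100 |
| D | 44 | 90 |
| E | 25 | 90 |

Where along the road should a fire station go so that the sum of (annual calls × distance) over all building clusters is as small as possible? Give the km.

x = 36

For a sum of weighted absolute distances on a line, the optimum is the weighted median (not the mean). Total weight W = 450; half-weight = 225.
Sort by position and accumulate weight:
  km 8 (B, w=50) → cum 50
  km 25 (E, w=90) → cum 140
  km 36 (A, w=120) → cum 260  ≥ 225 → median here
  km 44 (D, w=90) → cum 350
  km 52 (C, w=100) → cum 450
Optimal location: km 36.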